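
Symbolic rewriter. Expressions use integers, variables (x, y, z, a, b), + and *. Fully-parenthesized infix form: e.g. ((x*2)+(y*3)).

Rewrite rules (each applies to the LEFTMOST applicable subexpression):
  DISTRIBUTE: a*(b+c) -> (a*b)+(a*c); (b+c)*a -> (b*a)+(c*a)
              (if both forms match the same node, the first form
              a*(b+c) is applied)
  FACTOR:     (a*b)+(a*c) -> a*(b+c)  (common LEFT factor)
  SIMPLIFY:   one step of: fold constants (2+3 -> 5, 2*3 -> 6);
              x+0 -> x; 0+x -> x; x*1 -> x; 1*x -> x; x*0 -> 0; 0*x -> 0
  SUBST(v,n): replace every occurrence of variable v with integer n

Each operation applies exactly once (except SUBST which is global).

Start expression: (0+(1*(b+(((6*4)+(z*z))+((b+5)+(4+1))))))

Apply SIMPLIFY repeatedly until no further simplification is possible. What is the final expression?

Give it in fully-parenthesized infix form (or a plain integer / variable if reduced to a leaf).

Start: (0+(1*(b+(((6*4)+(z*z))+((b+5)+(4+1))))))
Step 1: at root: (0+(1*(b+(((6*4)+(z*z))+((b+5)+(4+1)))))) -> (1*(b+(((6*4)+(z*z))+((b+5)+(4+1))))); overall: (0+(1*(b+(((6*4)+(z*z))+((b+5)+(4+1)))))) -> (1*(b+(((6*4)+(z*z))+((b+5)+(4+1)))))
Step 2: at root: (1*(b+(((6*4)+(z*z))+((b+5)+(4+1))))) -> (b+(((6*4)+(z*z))+((b+5)+(4+1)))); overall: (1*(b+(((6*4)+(z*z))+((b+5)+(4+1))))) -> (b+(((6*4)+(z*z))+((b+5)+(4+1))))
Step 3: at RLL: (6*4) -> 24; overall: (b+(((6*4)+(z*z))+((b+5)+(4+1)))) -> (b+((24+(z*z))+((b+5)+(4+1))))
Step 4: at RRR: (4+1) -> 5; overall: (b+((24+(z*z))+((b+5)+(4+1)))) -> (b+((24+(z*z))+((b+5)+5)))
Fixed point: (b+((24+(z*z))+((b+5)+5)))

Answer: (b+((24+(z*z))+((b+5)+5)))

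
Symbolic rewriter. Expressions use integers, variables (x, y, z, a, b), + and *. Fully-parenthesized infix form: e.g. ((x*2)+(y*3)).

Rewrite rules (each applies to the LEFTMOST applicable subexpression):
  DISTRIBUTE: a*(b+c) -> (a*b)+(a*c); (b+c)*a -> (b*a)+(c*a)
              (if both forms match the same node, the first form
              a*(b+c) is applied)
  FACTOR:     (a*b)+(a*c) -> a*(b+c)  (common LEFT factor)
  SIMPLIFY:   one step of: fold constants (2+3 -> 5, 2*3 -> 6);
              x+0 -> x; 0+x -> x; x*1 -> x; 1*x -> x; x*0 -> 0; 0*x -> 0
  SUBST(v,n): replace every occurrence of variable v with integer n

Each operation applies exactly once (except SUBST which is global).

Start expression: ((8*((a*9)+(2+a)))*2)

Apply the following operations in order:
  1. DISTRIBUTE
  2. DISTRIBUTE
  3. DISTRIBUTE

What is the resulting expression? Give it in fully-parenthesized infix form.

Start: ((8*((a*9)+(2+a)))*2)
Apply DISTRIBUTE at L (target: (8*((a*9)+(2+a)))): ((8*((a*9)+(2+a)))*2) -> (((8*(a*9))+(8*(2+a)))*2)
Apply DISTRIBUTE at root (target: (((8*(a*9))+(8*(2+a)))*2)): (((8*(a*9))+(8*(2+a)))*2) -> (((8*(a*9))*2)+((8*(2+a))*2))
Apply DISTRIBUTE at RL (target: (8*(2+a))): (((8*(a*9))*2)+((8*(2+a))*2)) -> (((8*(a*9))*2)+(((8*2)+(8*a))*2))

Answer: (((8*(a*9))*2)+(((8*2)+(8*a))*2))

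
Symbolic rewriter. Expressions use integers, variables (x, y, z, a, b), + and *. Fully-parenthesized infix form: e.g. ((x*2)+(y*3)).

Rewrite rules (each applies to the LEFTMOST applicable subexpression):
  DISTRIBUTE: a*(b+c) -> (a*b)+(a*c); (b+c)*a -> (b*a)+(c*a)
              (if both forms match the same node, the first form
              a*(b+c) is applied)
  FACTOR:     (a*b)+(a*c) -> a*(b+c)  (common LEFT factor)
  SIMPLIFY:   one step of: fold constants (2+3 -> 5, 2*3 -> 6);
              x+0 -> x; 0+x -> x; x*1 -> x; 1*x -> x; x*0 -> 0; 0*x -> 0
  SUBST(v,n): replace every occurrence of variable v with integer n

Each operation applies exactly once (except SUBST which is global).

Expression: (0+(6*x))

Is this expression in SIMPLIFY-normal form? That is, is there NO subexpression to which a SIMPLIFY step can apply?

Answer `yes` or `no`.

Expression: (0+(6*x))
Scanning for simplifiable subexpressions (pre-order)...
  at root: (0+(6*x)) (SIMPLIFIABLE)
  at R: (6*x) (not simplifiable)
Found simplifiable subexpr at path root: (0+(6*x))
One SIMPLIFY step would give: (6*x)
-> NOT in normal form.

Answer: no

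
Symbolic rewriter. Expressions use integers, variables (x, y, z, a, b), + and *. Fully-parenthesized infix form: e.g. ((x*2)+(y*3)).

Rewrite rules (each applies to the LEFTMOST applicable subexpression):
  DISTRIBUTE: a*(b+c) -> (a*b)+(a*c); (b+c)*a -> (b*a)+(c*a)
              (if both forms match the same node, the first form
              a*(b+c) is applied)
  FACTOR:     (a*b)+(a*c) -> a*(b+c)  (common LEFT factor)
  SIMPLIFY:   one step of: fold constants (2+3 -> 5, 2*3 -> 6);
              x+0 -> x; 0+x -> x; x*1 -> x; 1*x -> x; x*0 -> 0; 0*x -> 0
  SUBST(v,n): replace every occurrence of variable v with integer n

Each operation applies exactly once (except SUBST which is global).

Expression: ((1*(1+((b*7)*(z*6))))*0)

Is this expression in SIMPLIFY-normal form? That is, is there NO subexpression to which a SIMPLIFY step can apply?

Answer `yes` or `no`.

Answer: no

Derivation:
Expression: ((1*(1+((b*7)*(z*6))))*0)
Scanning for simplifiable subexpressions (pre-order)...
  at root: ((1*(1+((b*7)*(z*6))))*0) (SIMPLIFIABLE)
  at L: (1*(1+((b*7)*(z*6)))) (SIMPLIFIABLE)
  at LR: (1+((b*7)*(z*6))) (not simplifiable)
  at LRR: ((b*7)*(z*6)) (not simplifiable)
  at LRRL: (b*7) (not simplifiable)
  at LRRR: (z*6) (not simplifiable)
Found simplifiable subexpr at path root: ((1*(1+((b*7)*(z*6))))*0)
One SIMPLIFY step would give: 0
-> NOT in normal form.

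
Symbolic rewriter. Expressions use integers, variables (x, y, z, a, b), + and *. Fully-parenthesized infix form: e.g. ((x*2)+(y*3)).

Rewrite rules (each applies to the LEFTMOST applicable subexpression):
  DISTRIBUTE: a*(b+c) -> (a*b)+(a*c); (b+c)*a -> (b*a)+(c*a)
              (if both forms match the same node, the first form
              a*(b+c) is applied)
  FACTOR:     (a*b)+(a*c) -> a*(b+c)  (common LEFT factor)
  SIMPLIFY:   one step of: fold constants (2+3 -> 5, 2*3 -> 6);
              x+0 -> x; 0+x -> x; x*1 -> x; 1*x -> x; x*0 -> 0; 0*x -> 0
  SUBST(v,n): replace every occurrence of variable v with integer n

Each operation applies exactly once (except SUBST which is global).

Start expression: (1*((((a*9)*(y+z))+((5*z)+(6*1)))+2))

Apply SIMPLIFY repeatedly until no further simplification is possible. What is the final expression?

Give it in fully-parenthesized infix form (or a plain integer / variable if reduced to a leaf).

Answer: ((((a*9)*(y+z))+((5*z)+6))+2)

Derivation:
Start: (1*((((a*9)*(y+z))+((5*z)+(6*1)))+2))
Step 1: at root: (1*((((a*9)*(y+z))+((5*z)+(6*1)))+2)) -> ((((a*9)*(y+z))+((5*z)+(6*1)))+2); overall: (1*((((a*9)*(y+z))+((5*z)+(6*1)))+2)) -> ((((a*9)*(y+z))+((5*z)+(6*1)))+2)
Step 2: at LRR: (6*1) -> 6; overall: ((((a*9)*(y+z))+((5*z)+(6*1)))+2) -> ((((a*9)*(y+z))+((5*z)+6))+2)
Fixed point: ((((a*9)*(y+z))+((5*z)+6))+2)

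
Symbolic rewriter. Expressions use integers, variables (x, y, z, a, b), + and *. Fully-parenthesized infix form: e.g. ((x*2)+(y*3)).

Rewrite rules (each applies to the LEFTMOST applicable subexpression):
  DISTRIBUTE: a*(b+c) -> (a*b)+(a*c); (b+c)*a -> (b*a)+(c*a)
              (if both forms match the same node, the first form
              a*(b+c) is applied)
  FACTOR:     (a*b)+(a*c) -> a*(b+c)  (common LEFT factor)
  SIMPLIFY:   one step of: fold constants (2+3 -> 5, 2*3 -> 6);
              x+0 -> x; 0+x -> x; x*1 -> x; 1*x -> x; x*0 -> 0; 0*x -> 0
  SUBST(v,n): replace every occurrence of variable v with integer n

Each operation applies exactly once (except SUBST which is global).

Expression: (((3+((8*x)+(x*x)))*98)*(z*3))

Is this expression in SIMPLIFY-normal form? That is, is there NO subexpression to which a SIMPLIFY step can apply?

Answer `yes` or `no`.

Expression: (((3+((8*x)+(x*x)))*98)*(z*3))
Scanning for simplifiable subexpressions (pre-order)...
  at root: (((3+((8*x)+(x*x)))*98)*(z*3)) (not simplifiable)
  at L: ((3+((8*x)+(x*x)))*98) (not simplifiable)
  at LL: (3+((8*x)+(x*x))) (not simplifiable)
  at LLR: ((8*x)+(x*x)) (not simplifiable)
  at LLRL: (8*x) (not simplifiable)
  at LLRR: (x*x) (not simplifiable)
  at R: (z*3) (not simplifiable)
Result: no simplifiable subexpression found -> normal form.

Answer: yes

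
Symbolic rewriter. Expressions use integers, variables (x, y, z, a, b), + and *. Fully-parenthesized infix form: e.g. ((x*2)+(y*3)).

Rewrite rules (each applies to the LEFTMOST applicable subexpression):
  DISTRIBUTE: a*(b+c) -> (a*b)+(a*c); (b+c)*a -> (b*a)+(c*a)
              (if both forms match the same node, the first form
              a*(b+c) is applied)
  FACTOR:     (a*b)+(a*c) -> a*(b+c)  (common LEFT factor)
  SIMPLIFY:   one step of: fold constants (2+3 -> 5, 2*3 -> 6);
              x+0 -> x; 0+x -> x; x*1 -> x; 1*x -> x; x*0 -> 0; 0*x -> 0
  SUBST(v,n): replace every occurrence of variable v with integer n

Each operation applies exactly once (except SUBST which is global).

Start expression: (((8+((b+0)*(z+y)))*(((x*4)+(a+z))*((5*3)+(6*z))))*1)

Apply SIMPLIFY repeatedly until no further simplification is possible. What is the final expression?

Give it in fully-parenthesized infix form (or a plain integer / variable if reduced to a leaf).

Start: (((8+((b+0)*(z+y)))*(((x*4)+(a+z))*((5*3)+(6*z))))*1)
Step 1: at root: (((8+((b+0)*(z+y)))*(((x*4)+(a+z))*((5*3)+(6*z))))*1) -> ((8+((b+0)*(z+y)))*(((x*4)+(a+z))*((5*3)+(6*z)))); overall: (((8+((b+0)*(z+y)))*(((x*4)+(a+z))*((5*3)+(6*z))))*1) -> ((8+((b+0)*(z+y)))*(((x*4)+(a+z))*((5*3)+(6*z))))
Step 2: at LRL: (b+0) -> b; overall: ((8+((b+0)*(z+y)))*(((x*4)+(a+z))*((5*3)+(6*z)))) -> ((8+(b*(z+y)))*(((x*4)+(a+z))*((5*3)+(6*z))))
Step 3: at RRL: (5*3) -> 15; overall: ((8+(b*(z+y)))*(((x*4)+(a+z))*((5*3)+(6*z)))) -> ((8+(b*(z+y)))*(((x*4)+(a+z))*(15+(6*z))))
Fixed point: ((8+(b*(z+y)))*(((x*4)+(a+z))*(15+(6*z))))

Answer: ((8+(b*(z+y)))*(((x*4)+(a+z))*(15+(6*z))))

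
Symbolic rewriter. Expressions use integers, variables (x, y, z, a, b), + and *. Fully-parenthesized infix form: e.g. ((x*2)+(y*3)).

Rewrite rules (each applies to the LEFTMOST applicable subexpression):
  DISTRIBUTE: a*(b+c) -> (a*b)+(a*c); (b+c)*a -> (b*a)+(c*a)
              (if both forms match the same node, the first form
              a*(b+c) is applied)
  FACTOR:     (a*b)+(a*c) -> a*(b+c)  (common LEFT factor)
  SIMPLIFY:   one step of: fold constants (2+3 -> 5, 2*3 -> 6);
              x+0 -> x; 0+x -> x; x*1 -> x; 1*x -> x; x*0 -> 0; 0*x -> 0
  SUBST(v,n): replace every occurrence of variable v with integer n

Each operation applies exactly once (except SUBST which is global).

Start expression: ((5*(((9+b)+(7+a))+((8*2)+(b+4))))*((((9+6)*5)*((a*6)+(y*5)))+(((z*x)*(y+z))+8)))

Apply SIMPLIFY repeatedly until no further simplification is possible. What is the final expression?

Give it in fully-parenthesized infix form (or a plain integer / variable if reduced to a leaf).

Answer: ((5*(((9+b)+(7+a))+(16+(b+4))))*((75*((a*6)+(y*5)))+(((z*x)*(y+z))+8)))

Derivation:
Start: ((5*(((9+b)+(7+a))+((8*2)+(b+4))))*((((9+6)*5)*((a*6)+(y*5)))+(((z*x)*(y+z))+8)))
Step 1: at LRRL: (8*2) -> 16; overall: ((5*(((9+b)+(7+a))+((8*2)+(b+4))))*((((9+6)*5)*((a*6)+(y*5)))+(((z*x)*(y+z))+8))) -> ((5*(((9+b)+(7+a))+(16+(b+4))))*((((9+6)*5)*((a*6)+(y*5)))+(((z*x)*(y+z))+8)))
Step 2: at RLLL: (9+6) -> 15; overall: ((5*(((9+b)+(7+a))+(16+(b+4))))*((((9+6)*5)*((a*6)+(y*5)))+(((z*x)*(y+z))+8))) -> ((5*(((9+b)+(7+a))+(16+(b+4))))*(((15*5)*((a*6)+(y*5)))+(((z*x)*(y+z))+8)))
Step 3: at RLL: (15*5) -> 75; overall: ((5*(((9+b)+(7+a))+(16+(b+4))))*(((15*5)*((a*6)+(y*5)))+(((z*x)*(y+z))+8))) -> ((5*(((9+b)+(7+a))+(16+(b+4))))*((75*((a*6)+(y*5)))+(((z*x)*(y+z))+8)))
Fixed point: ((5*(((9+b)+(7+a))+(16+(b+4))))*((75*((a*6)+(y*5)))+(((z*x)*(y+z))+8)))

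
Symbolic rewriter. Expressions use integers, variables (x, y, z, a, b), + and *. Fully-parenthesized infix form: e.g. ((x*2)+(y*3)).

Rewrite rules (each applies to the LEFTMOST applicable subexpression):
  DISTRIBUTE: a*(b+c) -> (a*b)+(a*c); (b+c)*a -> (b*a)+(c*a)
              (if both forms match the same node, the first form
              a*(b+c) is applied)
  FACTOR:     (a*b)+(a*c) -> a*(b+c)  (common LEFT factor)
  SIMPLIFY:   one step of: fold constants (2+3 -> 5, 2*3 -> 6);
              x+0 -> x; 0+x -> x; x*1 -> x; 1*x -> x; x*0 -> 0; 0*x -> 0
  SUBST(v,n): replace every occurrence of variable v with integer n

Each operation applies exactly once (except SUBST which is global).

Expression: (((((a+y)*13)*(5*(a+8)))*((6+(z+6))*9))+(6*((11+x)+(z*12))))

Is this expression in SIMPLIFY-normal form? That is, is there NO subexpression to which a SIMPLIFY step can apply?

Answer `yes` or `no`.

Expression: (((((a+y)*13)*(5*(a+8)))*((6+(z+6))*9))+(6*((11+x)+(z*12))))
Scanning for simplifiable subexpressions (pre-order)...
  at root: (((((a+y)*13)*(5*(a+8)))*((6+(z+6))*9))+(6*((11+x)+(z*12)))) (not simplifiable)
  at L: ((((a+y)*13)*(5*(a+8)))*((6+(z+6))*9)) (not simplifiable)
  at LL: (((a+y)*13)*(5*(a+8))) (not simplifiable)
  at LLL: ((a+y)*13) (not simplifiable)
  at LLLL: (a+y) (not simplifiable)
  at LLR: (5*(a+8)) (not simplifiable)
  at LLRR: (a+8) (not simplifiable)
  at LR: ((6+(z+6))*9) (not simplifiable)
  at LRL: (6+(z+6)) (not simplifiable)
  at LRLR: (z+6) (not simplifiable)
  at R: (6*((11+x)+(z*12))) (not simplifiable)
  at RR: ((11+x)+(z*12)) (not simplifiable)
  at RRL: (11+x) (not simplifiable)
  at RRR: (z*12) (not simplifiable)
Result: no simplifiable subexpression found -> normal form.

Answer: yes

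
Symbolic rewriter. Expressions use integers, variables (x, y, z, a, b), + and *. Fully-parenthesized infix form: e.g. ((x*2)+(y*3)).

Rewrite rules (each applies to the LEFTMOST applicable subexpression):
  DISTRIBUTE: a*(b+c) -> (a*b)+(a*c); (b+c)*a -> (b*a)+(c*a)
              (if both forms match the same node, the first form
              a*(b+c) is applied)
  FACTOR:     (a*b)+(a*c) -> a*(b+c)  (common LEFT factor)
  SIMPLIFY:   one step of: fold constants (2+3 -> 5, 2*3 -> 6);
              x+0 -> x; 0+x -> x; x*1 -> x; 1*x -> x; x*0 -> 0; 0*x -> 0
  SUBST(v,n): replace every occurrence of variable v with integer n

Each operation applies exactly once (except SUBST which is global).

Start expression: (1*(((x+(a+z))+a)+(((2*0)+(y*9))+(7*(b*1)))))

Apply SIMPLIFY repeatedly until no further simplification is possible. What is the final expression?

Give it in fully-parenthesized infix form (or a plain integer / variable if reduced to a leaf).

Start: (1*(((x+(a+z))+a)+(((2*0)+(y*9))+(7*(b*1)))))
Step 1: at root: (1*(((x+(a+z))+a)+(((2*0)+(y*9))+(7*(b*1))))) -> (((x+(a+z))+a)+(((2*0)+(y*9))+(7*(b*1)))); overall: (1*(((x+(a+z))+a)+(((2*0)+(y*9))+(7*(b*1))))) -> (((x+(a+z))+a)+(((2*0)+(y*9))+(7*(b*1))))
Step 2: at RLL: (2*0) -> 0; overall: (((x+(a+z))+a)+(((2*0)+(y*9))+(7*(b*1)))) -> (((x+(a+z))+a)+((0+(y*9))+(7*(b*1))))
Step 3: at RL: (0+(y*9)) -> (y*9); overall: (((x+(a+z))+a)+((0+(y*9))+(7*(b*1)))) -> (((x+(a+z))+a)+((y*9)+(7*(b*1))))
Step 4: at RRR: (b*1) -> b; overall: (((x+(a+z))+a)+((y*9)+(7*(b*1)))) -> (((x+(a+z))+a)+((y*9)+(7*b)))
Fixed point: (((x+(a+z))+a)+((y*9)+(7*b)))

Answer: (((x+(a+z))+a)+((y*9)+(7*b)))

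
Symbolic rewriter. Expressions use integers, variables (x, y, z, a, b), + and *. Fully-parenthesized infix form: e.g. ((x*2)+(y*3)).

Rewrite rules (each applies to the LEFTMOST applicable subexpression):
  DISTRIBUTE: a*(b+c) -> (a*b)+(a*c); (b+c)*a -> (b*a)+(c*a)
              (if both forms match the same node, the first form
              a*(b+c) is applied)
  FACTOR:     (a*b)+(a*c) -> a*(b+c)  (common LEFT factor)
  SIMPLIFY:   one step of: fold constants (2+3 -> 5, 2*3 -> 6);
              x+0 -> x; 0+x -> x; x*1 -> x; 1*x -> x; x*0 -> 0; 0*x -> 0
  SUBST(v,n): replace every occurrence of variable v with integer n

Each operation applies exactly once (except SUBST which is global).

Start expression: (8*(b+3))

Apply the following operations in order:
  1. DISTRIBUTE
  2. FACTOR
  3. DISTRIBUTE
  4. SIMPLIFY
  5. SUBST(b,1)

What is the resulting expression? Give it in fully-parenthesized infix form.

Answer: ((8*1)+24)

Derivation:
Start: (8*(b+3))
Apply DISTRIBUTE at root (target: (8*(b+3))): (8*(b+3)) -> ((8*b)+(8*3))
Apply FACTOR at root (target: ((8*b)+(8*3))): ((8*b)+(8*3)) -> (8*(b+3))
Apply DISTRIBUTE at root (target: (8*(b+3))): (8*(b+3)) -> ((8*b)+(8*3))
Apply SIMPLIFY at R (target: (8*3)): ((8*b)+(8*3)) -> ((8*b)+24)
Apply SUBST(b,1): ((8*b)+24) -> ((8*1)+24)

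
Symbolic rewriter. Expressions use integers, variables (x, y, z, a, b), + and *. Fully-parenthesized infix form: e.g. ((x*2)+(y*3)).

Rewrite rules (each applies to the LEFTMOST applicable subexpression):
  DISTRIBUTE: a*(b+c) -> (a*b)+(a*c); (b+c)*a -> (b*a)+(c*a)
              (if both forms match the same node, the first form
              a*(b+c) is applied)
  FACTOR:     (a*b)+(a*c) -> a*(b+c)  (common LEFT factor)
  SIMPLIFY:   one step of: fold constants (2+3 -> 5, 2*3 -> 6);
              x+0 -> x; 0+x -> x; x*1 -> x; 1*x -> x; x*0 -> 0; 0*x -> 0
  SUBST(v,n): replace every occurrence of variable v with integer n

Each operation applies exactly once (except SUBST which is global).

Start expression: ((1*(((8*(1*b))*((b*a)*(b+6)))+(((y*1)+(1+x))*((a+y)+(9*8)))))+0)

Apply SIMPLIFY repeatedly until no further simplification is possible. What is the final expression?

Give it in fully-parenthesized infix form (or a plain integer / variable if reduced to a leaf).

Start: ((1*(((8*(1*b))*((b*a)*(b+6)))+(((y*1)+(1+x))*((a+y)+(9*8)))))+0)
Step 1: at root: ((1*(((8*(1*b))*((b*a)*(b+6)))+(((y*1)+(1+x))*((a+y)+(9*8)))))+0) -> (1*(((8*(1*b))*((b*a)*(b+6)))+(((y*1)+(1+x))*((a+y)+(9*8))))); overall: ((1*(((8*(1*b))*((b*a)*(b+6)))+(((y*1)+(1+x))*((a+y)+(9*8)))))+0) -> (1*(((8*(1*b))*((b*a)*(b+6)))+(((y*1)+(1+x))*((a+y)+(9*8)))))
Step 2: at root: (1*(((8*(1*b))*((b*a)*(b+6)))+(((y*1)+(1+x))*((a+y)+(9*8))))) -> (((8*(1*b))*((b*a)*(b+6)))+(((y*1)+(1+x))*((a+y)+(9*8)))); overall: (1*(((8*(1*b))*((b*a)*(b+6)))+(((y*1)+(1+x))*((a+y)+(9*8))))) -> (((8*(1*b))*((b*a)*(b+6)))+(((y*1)+(1+x))*((a+y)+(9*8))))
Step 3: at LLR: (1*b) -> b; overall: (((8*(1*b))*((b*a)*(b+6)))+(((y*1)+(1+x))*((a+y)+(9*8)))) -> (((8*b)*((b*a)*(b+6)))+(((y*1)+(1+x))*((a+y)+(9*8))))
Step 4: at RLL: (y*1) -> y; overall: (((8*b)*((b*a)*(b+6)))+(((y*1)+(1+x))*((a+y)+(9*8)))) -> (((8*b)*((b*a)*(b+6)))+((y+(1+x))*((a+y)+(9*8))))
Step 5: at RRR: (9*8) -> 72; overall: (((8*b)*((b*a)*(b+6)))+((y+(1+x))*((a+y)+(9*8)))) -> (((8*b)*((b*a)*(b+6)))+((y+(1+x))*((a+y)+72)))
Fixed point: (((8*b)*((b*a)*(b+6)))+((y+(1+x))*((a+y)+72)))

Answer: (((8*b)*((b*a)*(b+6)))+((y+(1+x))*((a+y)+72)))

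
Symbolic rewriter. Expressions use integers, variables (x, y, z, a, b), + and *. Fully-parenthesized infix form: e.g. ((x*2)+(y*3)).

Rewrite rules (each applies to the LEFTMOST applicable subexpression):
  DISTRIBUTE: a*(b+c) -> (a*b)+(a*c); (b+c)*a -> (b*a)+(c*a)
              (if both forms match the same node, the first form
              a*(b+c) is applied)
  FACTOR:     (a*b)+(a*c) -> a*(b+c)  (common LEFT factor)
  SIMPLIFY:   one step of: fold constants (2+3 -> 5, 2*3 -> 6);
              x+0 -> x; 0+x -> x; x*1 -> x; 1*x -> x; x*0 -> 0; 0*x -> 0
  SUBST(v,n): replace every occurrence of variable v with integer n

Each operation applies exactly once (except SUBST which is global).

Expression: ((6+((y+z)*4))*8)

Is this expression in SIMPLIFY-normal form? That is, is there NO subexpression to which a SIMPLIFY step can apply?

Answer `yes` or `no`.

Answer: yes

Derivation:
Expression: ((6+((y+z)*4))*8)
Scanning for simplifiable subexpressions (pre-order)...
  at root: ((6+((y+z)*4))*8) (not simplifiable)
  at L: (6+((y+z)*4)) (not simplifiable)
  at LR: ((y+z)*4) (not simplifiable)
  at LRL: (y+z) (not simplifiable)
Result: no simplifiable subexpression found -> normal form.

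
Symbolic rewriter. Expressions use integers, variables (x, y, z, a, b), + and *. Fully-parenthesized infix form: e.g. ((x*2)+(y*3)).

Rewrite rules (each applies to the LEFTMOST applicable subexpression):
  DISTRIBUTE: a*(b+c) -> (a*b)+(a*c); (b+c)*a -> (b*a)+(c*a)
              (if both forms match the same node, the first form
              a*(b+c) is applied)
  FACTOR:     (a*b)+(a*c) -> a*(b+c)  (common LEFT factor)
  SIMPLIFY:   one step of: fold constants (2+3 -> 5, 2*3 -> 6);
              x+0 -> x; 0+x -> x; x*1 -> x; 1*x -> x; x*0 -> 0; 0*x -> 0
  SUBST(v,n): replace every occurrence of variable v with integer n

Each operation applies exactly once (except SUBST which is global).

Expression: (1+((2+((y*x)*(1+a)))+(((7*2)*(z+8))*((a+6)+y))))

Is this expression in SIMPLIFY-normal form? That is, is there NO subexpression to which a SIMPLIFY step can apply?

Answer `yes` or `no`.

Answer: no

Derivation:
Expression: (1+((2+((y*x)*(1+a)))+(((7*2)*(z+8))*((a+6)+y))))
Scanning for simplifiable subexpressions (pre-order)...
  at root: (1+((2+((y*x)*(1+a)))+(((7*2)*(z+8))*((a+6)+y)))) (not simplifiable)
  at R: ((2+((y*x)*(1+a)))+(((7*2)*(z+8))*((a+6)+y))) (not simplifiable)
  at RL: (2+((y*x)*(1+a))) (not simplifiable)
  at RLR: ((y*x)*(1+a)) (not simplifiable)
  at RLRL: (y*x) (not simplifiable)
  at RLRR: (1+a) (not simplifiable)
  at RR: (((7*2)*(z+8))*((a+6)+y)) (not simplifiable)
  at RRL: ((7*2)*(z+8)) (not simplifiable)
  at RRLL: (7*2) (SIMPLIFIABLE)
  at RRLR: (z+8) (not simplifiable)
  at RRR: ((a+6)+y) (not simplifiable)
  at RRRL: (a+6) (not simplifiable)
Found simplifiable subexpr at path RRLL: (7*2)
One SIMPLIFY step would give: (1+((2+((y*x)*(1+a)))+((14*(z+8))*((a+6)+y))))
-> NOT in normal form.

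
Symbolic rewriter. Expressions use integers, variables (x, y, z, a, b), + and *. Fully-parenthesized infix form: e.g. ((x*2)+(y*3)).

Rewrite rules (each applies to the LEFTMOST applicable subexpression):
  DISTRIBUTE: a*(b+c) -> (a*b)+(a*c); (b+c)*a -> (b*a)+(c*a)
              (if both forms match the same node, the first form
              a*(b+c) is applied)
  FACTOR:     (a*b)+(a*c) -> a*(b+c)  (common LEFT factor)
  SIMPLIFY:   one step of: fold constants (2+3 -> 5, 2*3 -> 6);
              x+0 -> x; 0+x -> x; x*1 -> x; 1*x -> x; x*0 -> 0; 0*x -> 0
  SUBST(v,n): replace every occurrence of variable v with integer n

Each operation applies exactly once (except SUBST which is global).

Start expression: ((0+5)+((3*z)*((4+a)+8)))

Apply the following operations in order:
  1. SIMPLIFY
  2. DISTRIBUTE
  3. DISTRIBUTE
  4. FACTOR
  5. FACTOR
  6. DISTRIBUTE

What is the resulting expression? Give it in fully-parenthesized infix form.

Start: ((0+5)+((3*z)*((4+a)+8)))
Apply SIMPLIFY at L (target: (0+5)): ((0+5)+((3*z)*((4+a)+8))) -> (5+((3*z)*((4+a)+8)))
Apply DISTRIBUTE at R (target: ((3*z)*((4+a)+8))): (5+((3*z)*((4+a)+8))) -> (5+(((3*z)*(4+a))+((3*z)*8)))
Apply DISTRIBUTE at RL (target: ((3*z)*(4+a))): (5+(((3*z)*(4+a))+((3*z)*8))) -> (5+((((3*z)*4)+((3*z)*a))+((3*z)*8)))
Apply FACTOR at RL (target: (((3*z)*4)+((3*z)*a))): (5+((((3*z)*4)+((3*z)*a))+((3*z)*8))) -> (5+(((3*z)*(4+a))+((3*z)*8)))
Apply FACTOR at R (target: (((3*z)*(4+a))+((3*z)*8))): (5+(((3*z)*(4+a))+((3*z)*8))) -> (5+((3*z)*((4+a)+8)))
Apply DISTRIBUTE at R (target: ((3*z)*((4+a)+8))): (5+((3*z)*((4+a)+8))) -> (5+(((3*z)*(4+a))+((3*z)*8)))

Answer: (5+(((3*z)*(4+a))+((3*z)*8)))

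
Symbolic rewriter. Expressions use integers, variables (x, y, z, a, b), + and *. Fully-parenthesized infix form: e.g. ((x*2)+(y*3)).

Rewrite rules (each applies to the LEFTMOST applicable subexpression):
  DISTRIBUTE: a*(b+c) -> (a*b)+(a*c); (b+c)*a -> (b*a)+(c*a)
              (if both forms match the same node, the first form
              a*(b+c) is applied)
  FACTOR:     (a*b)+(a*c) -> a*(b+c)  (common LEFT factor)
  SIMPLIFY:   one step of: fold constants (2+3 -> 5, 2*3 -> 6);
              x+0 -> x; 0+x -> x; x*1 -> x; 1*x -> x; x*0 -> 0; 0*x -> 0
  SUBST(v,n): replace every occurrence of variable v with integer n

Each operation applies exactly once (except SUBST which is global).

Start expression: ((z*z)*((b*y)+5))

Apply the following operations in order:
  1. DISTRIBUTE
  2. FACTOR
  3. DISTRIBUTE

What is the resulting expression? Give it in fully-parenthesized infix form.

Answer: (((z*z)*(b*y))+((z*z)*5))

Derivation:
Start: ((z*z)*((b*y)+5))
Apply DISTRIBUTE at root (target: ((z*z)*((b*y)+5))): ((z*z)*((b*y)+5)) -> (((z*z)*(b*y))+((z*z)*5))
Apply FACTOR at root (target: (((z*z)*(b*y))+((z*z)*5))): (((z*z)*(b*y))+((z*z)*5)) -> ((z*z)*((b*y)+5))
Apply DISTRIBUTE at root (target: ((z*z)*((b*y)+5))): ((z*z)*((b*y)+5)) -> (((z*z)*(b*y))+((z*z)*5))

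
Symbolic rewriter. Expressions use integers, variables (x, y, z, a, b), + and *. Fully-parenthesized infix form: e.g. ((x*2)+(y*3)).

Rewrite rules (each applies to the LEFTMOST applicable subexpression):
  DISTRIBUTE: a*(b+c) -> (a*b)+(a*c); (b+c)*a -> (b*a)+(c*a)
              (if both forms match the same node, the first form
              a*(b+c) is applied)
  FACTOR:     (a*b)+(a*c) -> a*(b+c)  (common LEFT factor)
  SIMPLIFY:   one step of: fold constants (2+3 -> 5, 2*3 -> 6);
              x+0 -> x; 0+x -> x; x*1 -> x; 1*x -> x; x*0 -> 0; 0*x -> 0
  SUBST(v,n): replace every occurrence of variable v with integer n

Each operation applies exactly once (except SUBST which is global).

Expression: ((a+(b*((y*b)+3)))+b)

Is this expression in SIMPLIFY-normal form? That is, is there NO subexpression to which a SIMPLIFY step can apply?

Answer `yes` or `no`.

Answer: yes

Derivation:
Expression: ((a+(b*((y*b)+3)))+b)
Scanning for simplifiable subexpressions (pre-order)...
  at root: ((a+(b*((y*b)+3)))+b) (not simplifiable)
  at L: (a+(b*((y*b)+3))) (not simplifiable)
  at LR: (b*((y*b)+3)) (not simplifiable)
  at LRR: ((y*b)+3) (not simplifiable)
  at LRRL: (y*b) (not simplifiable)
Result: no simplifiable subexpression found -> normal form.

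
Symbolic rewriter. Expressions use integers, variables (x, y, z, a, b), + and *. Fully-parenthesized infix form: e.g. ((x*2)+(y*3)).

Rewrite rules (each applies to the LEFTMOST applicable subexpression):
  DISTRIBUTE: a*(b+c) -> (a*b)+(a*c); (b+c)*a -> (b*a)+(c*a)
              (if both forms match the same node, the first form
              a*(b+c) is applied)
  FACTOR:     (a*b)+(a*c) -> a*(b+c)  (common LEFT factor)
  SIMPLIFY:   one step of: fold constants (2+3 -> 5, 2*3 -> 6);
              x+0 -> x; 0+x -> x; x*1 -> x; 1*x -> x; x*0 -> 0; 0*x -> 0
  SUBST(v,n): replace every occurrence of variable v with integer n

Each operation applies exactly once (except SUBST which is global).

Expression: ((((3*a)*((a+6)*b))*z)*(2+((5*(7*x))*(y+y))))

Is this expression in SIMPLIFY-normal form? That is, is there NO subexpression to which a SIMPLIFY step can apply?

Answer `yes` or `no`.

Answer: yes

Derivation:
Expression: ((((3*a)*((a+6)*b))*z)*(2+((5*(7*x))*(y+y))))
Scanning for simplifiable subexpressions (pre-order)...
  at root: ((((3*a)*((a+6)*b))*z)*(2+((5*(7*x))*(y+y)))) (not simplifiable)
  at L: (((3*a)*((a+6)*b))*z) (not simplifiable)
  at LL: ((3*a)*((a+6)*b)) (not simplifiable)
  at LLL: (3*a) (not simplifiable)
  at LLR: ((a+6)*b) (not simplifiable)
  at LLRL: (a+6) (not simplifiable)
  at R: (2+((5*(7*x))*(y+y))) (not simplifiable)
  at RR: ((5*(7*x))*(y+y)) (not simplifiable)
  at RRL: (5*(7*x)) (not simplifiable)
  at RRLR: (7*x) (not simplifiable)
  at RRR: (y+y) (not simplifiable)
Result: no simplifiable subexpression found -> normal form.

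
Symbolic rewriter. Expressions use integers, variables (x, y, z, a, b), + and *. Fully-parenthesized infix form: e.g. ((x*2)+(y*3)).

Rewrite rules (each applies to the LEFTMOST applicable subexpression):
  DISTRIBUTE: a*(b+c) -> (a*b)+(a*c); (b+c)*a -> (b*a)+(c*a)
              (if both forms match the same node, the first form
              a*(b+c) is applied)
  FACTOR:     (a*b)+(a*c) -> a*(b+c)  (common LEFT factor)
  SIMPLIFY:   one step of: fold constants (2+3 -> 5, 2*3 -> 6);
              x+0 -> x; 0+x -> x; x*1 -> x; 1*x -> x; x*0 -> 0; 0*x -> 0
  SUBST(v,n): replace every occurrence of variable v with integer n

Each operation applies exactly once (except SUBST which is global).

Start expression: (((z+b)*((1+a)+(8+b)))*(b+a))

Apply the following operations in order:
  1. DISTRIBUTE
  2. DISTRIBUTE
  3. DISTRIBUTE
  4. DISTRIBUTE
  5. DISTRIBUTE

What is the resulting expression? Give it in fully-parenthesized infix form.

Start: (((z+b)*((1+a)+(8+b)))*(b+a))
Apply DISTRIBUTE at root (target: (((z+b)*((1+a)+(8+b)))*(b+a))): (((z+b)*((1+a)+(8+b)))*(b+a)) -> ((((z+b)*((1+a)+(8+b)))*b)+(((z+b)*((1+a)+(8+b)))*a))
Apply DISTRIBUTE at LL (target: ((z+b)*((1+a)+(8+b)))): ((((z+b)*((1+a)+(8+b)))*b)+(((z+b)*((1+a)+(8+b)))*a)) -> (((((z+b)*(1+a))+((z+b)*(8+b)))*b)+(((z+b)*((1+a)+(8+b)))*a))
Apply DISTRIBUTE at L (target: ((((z+b)*(1+a))+((z+b)*(8+b)))*b)): (((((z+b)*(1+a))+((z+b)*(8+b)))*b)+(((z+b)*((1+a)+(8+b)))*a)) -> (((((z+b)*(1+a))*b)+(((z+b)*(8+b))*b))+(((z+b)*((1+a)+(8+b)))*a))
Apply DISTRIBUTE at LLL (target: ((z+b)*(1+a))): (((((z+b)*(1+a))*b)+(((z+b)*(8+b))*b))+(((z+b)*((1+a)+(8+b)))*a)) -> ((((((z+b)*1)+((z+b)*a))*b)+(((z+b)*(8+b))*b))+(((z+b)*((1+a)+(8+b)))*a))
Apply DISTRIBUTE at LL (target: ((((z+b)*1)+((z+b)*a))*b)): ((((((z+b)*1)+((z+b)*a))*b)+(((z+b)*(8+b))*b))+(((z+b)*((1+a)+(8+b)))*a)) -> ((((((z+b)*1)*b)+(((z+b)*a)*b))+(((z+b)*(8+b))*b))+(((z+b)*((1+a)+(8+b)))*a))

Answer: ((((((z+b)*1)*b)+(((z+b)*a)*b))+(((z+b)*(8+b))*b))+(((z+b)*((1+a)+(8+b)))*a))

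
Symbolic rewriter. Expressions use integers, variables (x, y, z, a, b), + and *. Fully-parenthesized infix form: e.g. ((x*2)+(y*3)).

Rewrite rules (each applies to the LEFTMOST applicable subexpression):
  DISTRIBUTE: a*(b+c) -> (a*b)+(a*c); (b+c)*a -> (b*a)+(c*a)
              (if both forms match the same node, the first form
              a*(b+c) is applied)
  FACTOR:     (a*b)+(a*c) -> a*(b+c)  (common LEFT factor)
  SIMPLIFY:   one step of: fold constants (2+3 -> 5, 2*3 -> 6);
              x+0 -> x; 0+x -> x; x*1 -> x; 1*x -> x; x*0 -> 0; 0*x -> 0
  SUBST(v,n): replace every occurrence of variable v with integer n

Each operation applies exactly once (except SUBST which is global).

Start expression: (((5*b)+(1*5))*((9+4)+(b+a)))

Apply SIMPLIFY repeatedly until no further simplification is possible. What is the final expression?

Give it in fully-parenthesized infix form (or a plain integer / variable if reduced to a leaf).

Answer: (((5*b)+5)*(13+(b+a)))

Derivation:
Start: (((5*b)+(1*5))*((9+4)+(b+a)))
Step 1: at LR: (1*5) -> 5; overall: (((5*b)+(1*5))*((9+4)+(b+a))) -> (((5*b)+5)*((9+4)+(b+a)))
Step 2: at RL: (9+4) -> 13; overall: (((5*b)+5)*((9+4)+(b+a))) -> (((5*b)+5)*(13+(b+a)))
Fixed point: (((5*b)+5)*(13+(b+a)))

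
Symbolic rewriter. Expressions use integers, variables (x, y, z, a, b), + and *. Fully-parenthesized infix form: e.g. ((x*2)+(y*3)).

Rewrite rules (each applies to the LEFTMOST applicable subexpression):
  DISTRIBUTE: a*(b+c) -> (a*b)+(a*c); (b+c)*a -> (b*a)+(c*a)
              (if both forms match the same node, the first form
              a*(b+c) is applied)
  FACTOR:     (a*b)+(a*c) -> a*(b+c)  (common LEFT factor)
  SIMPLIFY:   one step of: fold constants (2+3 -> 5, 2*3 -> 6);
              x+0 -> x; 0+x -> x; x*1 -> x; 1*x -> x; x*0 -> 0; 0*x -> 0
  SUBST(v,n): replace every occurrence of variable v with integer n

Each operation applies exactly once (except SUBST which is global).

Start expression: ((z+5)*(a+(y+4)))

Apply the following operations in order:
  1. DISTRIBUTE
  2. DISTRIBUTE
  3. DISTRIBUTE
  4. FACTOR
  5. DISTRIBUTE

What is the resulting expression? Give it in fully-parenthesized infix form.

Answer: (((z*a)+(5*a))+(((z+5)*y)+((z+5)*4)))

Derivation:
Start: ((z+5)*(a+(y+4)))
Apply DISTRIBUTE at root (target: ((z+5)*(a+(y+4)))): ((z+5)*(a+(y+4))) -> (((z+5)*a)+((z+5)*(y+4)))
Apply DISTRIBUTE at L (target: ((z+5)*a)): (((z+5)*a)+((z+5)*(y+4))) -> (((z*a)+(5*a))+((z+5)*(y+4)))
Apply DISTRIBUTE at R (target: ((z+5)*(y+4))): (((z*a)+(5*a))+((z+5)*(y+4))) -> (((z*a)+(5*a))+(((z+5)*y)+((z+5)*4)))
Apply FACTOR at R (target: (((z+5)*y)+((z+5)*4))): (((z*a)+(5*a))+(((z+5)*y)+((z+5)*4))) -> (((z*a)+(5*a))+((z+5)*(y+4)))
Apply DISTRIBUTE at R (target: ((z+5)*(y+4))): (((z*a)+(5*a))+((z+5)*(y+4))) -> (((z*a)+(5*a))+(((z+5)*y)+((z+5)*4)))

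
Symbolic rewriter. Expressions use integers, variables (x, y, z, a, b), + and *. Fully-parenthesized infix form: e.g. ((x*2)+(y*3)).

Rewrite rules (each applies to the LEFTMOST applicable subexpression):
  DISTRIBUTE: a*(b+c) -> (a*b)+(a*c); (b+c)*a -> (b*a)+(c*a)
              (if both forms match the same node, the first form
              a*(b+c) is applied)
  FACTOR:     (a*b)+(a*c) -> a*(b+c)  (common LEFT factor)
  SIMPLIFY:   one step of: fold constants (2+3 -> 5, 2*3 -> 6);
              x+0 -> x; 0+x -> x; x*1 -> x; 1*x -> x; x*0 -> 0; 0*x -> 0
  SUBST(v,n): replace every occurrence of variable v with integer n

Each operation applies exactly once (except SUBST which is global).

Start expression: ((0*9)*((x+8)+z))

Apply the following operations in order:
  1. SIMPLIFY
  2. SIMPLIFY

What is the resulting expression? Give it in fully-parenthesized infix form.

Start: ((0*9)*((x+8)+z))
Apply SIMPLIFY at L (target: (0*9)): ((0*9)*((x+8)+z)) -> (0*((x+8)+z))
Apply SIMPLIFY at root (target: (0*((x+8)+z))): (0*((x+8)+z)) -> 0

Answer: 0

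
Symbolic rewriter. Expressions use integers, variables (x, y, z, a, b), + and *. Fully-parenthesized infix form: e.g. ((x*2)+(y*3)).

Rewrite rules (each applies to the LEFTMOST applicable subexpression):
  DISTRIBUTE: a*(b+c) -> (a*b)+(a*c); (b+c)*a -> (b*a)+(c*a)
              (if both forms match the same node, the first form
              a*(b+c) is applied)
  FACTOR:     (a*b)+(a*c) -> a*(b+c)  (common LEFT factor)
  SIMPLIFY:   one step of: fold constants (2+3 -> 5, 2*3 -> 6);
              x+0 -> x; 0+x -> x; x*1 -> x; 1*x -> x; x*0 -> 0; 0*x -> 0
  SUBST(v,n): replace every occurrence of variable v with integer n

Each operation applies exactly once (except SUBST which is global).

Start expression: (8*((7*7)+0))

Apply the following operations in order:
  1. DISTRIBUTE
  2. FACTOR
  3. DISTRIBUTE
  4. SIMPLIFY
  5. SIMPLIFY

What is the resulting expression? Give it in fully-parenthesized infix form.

Start: (8*((7*7)+0))
Apply DISTRIBUTE at root (target: (8*((7*7)+0))): (8*((7*7)+0)) -> ((8*(7*7))+(8*0))
Apply FACTOR at root (target: ((8*(7*7))+(8*0))): ((8*(7*7))+(8*0)) -> (8*((7*7)+0))
Apply DISTRIBUTE at root (target: (8*((7*7)+0))): (8*((7*7)+0)) -> ((8*(7*7))+(8*0))
Apply SIMPLIFY at LR (target: (7*7)): ((8*(7*7))+(8*0)) -> ((8*49)+(8*0))
Apply SIMPLIFY at L (target: (8*49)): ((8*49)+(8*0)) -> (392+(8*0))

Answer: (392+(8*0))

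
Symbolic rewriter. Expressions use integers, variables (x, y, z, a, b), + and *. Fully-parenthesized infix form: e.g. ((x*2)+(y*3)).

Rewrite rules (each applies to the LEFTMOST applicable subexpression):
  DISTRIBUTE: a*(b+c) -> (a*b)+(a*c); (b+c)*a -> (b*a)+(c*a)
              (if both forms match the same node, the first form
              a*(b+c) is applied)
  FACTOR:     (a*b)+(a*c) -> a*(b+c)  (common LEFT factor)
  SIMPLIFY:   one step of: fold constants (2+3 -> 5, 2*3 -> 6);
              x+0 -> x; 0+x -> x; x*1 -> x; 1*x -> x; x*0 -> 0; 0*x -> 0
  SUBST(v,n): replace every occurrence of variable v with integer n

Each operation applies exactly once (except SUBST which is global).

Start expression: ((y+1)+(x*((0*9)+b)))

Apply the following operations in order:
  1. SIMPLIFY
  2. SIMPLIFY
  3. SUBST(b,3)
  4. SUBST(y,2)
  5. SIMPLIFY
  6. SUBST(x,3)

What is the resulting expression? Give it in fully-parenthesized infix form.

Answer: (3+(3*3))

Derivation:
Start: ((y+1)+(x*((0*9)+b)))
Apply SIMPLIFY at RRL (target: (0*9)): ((y+1)+(x*((0*9)+b))) -> ((y+1)+(x*(0+b)))
Apply SIMPLIFY at RR (target: (0+b)): ((y+1)+(x*(0+b))) -> ((y+1)+(x*b))
Apply SUBST(b,3): ((y+1)+(x*b)) -> ((y+1)+(x*3))
Apply SUBST(y,2): ((y+1)+(x*3)) -> ((2+1)+(x*3))
Apply SIMPLIFY at L (target: (2+1)): ((2+1)+(x*3)) -> (3+(x*3))
Apply SUBST(x,3): (3+(x*3)) -> (3+(3*3))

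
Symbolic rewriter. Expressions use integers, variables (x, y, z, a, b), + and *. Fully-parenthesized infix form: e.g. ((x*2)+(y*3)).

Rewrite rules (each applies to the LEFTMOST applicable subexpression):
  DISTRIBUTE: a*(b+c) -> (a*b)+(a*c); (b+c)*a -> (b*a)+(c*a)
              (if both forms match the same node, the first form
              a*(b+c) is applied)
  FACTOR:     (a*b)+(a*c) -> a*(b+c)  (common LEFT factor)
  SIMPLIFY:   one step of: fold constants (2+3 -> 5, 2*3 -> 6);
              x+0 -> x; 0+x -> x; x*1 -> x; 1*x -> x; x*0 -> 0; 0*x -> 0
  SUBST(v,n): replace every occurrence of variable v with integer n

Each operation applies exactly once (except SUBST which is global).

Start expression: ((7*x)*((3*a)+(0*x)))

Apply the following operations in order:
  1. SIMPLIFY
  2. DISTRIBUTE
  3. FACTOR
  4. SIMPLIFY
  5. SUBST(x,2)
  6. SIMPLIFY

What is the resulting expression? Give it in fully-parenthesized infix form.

Answer: (14*(3*a))

Derivation:
Start: ((7*x)*((3*a)+(0*x)))
Apply SIMPLIFY at RR (target: (0*x)): ((7*x)*((3*a)+(0*x))) -> ((7*x)*((3*a)+0))
Apply DISTRIBUTE at root (target: ((7*x)*((3*a)+0))): ((7*x)*((3*a)+0)) -> (((7*x)*(3*a))+((7*x)*0))
Apply FACTOR at root (target: (((7*x)*(3*a))+((7*x)*0))): (((7*x)*(3*a))+((7*x)*0)) -> ((7*x)*((3*a)+0))
Apply SIMPLIFY at R (target: ((3*a)+0)): ((7*x)*((3*a)+0)) -> ((7*x)*(3*a))
Apply SUBST(x,2): ((7*x)*(3*a)) -> ((7*2)*(3*a))
Apply SIMPLIFY at L (target: (7*2)): ((7*2)*(3*a)) -> (14*(3*a))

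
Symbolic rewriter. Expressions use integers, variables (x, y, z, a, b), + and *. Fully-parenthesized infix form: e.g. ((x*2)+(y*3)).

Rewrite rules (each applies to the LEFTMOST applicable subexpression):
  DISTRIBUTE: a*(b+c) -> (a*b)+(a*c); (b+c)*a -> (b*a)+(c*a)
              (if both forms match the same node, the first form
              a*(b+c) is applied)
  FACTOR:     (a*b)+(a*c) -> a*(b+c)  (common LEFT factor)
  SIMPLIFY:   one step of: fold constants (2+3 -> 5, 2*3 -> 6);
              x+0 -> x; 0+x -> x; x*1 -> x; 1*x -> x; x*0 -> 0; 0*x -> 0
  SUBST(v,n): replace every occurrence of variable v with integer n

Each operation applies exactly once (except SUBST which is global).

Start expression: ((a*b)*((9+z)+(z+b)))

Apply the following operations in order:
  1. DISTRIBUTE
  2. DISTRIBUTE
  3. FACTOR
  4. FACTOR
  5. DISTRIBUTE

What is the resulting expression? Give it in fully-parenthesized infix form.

Start: ((a*b)*((9+z)+(z+b)))
Apply DISTRIBUTE at root (target: ((a*b)*((9+z)+(z+b)))): ((a*b)*((9+z)+(z+b))) -> (((a*b)*(9+z))+((a*b)*(z+b)))
Apply DISTRIBUTE at L (target: ((a*b)*(9+z))): (((a*b)*(9+z))+((a*b)*(z+b))) -> ((((a*b)*9)+((a*b)*z))+((a*b)*(z+b)))
Apply FACTOR at L (target: (((a*b)*9)+((a*b)*z))): ((((a*b)*9)+((a*b)*z))+((a*b)*(z+b))) -> (((a*b)*(9+z))+((a*b)*(z+b)))
Apply FACTOR at root (target: (((a*b)*(9+z))+((a*b)*(z+b)))): (((a*b)*(9+z))+((a*b)*(z+b))) -> ((a*b)*((9+z)+(z+b)))
Apply DISTRIBUTE at root (target: ((a*b)*((9+z)+(z+b)))): ((a*b)*((9+z)+(z+b))) -> (((a*b)*(9+z))+((a*b)*(z+b)))

Answer: (((a*b)*(9+z))+((a*b)*(z+b)))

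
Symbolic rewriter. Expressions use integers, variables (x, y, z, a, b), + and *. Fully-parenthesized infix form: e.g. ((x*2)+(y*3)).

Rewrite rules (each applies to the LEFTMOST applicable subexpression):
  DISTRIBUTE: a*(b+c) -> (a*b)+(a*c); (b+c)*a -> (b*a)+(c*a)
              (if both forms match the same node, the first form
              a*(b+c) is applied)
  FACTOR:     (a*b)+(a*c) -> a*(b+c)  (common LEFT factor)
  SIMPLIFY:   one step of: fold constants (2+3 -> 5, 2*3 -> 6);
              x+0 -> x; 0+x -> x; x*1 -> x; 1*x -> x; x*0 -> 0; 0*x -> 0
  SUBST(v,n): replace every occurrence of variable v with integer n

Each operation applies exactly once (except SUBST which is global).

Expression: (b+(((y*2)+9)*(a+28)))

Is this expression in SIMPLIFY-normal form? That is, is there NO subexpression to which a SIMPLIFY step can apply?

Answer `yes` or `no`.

Answer: yes

Derivation:
Expression: (b+(((y*2)+9)*(a+28)))
Scanning for simplifiable subexpressions (pre-order)...
  at root: (b+(((y*2)+9)*(a+28))) (not simplifiable)
  at R: (((y*2)+9)*(a+28)) (not simplifiable)
  at RL: ((y*2)+9) (not simplifiable)
  at RLL: (y*2) (not simplifiable)
  at RR: (a+28) (not simplifiable)
Result: no simplifiable subexpression found -> normal form.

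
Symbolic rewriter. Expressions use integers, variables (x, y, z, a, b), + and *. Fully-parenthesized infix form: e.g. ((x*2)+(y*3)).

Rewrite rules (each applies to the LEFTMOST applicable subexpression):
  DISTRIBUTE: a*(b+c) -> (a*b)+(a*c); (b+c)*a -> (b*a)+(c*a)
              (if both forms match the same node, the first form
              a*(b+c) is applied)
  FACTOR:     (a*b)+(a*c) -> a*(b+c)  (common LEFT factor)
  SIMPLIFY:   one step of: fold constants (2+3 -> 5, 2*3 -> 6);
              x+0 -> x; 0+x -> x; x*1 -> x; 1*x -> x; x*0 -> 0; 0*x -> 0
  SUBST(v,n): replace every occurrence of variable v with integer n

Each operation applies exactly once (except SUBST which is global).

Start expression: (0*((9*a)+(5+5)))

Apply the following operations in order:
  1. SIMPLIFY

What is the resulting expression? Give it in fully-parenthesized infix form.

Answer: 0

Derivation:
Start: (0*((9*a)+(5+5)))
Apply SIMPLIFY at root (target: (0*((9*a)+(5+5)))): (0*((9*a)+(5+5))) -> 0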